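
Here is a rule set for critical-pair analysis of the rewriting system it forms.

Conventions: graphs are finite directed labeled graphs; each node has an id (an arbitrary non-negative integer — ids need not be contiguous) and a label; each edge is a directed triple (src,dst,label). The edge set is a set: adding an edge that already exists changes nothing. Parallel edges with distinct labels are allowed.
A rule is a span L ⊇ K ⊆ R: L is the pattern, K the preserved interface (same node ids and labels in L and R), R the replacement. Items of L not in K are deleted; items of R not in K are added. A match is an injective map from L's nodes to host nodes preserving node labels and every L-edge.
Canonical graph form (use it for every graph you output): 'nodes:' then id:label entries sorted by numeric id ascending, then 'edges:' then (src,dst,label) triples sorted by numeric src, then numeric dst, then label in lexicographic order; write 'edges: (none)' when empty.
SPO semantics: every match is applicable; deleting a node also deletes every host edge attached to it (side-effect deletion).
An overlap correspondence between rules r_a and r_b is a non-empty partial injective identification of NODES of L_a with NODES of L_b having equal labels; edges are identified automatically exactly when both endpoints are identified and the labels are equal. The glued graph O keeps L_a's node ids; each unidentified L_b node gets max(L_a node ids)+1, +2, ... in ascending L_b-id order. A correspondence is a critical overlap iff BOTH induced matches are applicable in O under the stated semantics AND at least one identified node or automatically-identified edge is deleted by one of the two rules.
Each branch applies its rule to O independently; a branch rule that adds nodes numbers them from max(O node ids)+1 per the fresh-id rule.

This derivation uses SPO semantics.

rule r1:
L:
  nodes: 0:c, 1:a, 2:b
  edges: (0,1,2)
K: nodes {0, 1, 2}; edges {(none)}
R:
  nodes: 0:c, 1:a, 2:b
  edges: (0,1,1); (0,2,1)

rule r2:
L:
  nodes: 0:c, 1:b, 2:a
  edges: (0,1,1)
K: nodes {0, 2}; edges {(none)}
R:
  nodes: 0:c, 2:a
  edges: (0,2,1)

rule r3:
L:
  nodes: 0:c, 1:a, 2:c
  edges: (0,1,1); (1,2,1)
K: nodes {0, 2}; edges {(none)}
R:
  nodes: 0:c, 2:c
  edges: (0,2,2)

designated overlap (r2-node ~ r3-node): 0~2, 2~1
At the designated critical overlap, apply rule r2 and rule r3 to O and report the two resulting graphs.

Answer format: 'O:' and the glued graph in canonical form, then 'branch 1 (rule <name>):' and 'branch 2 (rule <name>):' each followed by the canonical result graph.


O:
nodes: 0:c, 1:b, 2:a, 3:c
edges: (0,1,1); (2,0,1); (3,2,1)
branch 1 (rule r2):
nodes: 0:c, 2:a, 3:c
edges: (0,2,1); (2,0,1); (3,2,1)
branch 2 (rule r3):
nodes: 0:c, 1:b, 3:c
edges: (0,1,1); (3,0,2)


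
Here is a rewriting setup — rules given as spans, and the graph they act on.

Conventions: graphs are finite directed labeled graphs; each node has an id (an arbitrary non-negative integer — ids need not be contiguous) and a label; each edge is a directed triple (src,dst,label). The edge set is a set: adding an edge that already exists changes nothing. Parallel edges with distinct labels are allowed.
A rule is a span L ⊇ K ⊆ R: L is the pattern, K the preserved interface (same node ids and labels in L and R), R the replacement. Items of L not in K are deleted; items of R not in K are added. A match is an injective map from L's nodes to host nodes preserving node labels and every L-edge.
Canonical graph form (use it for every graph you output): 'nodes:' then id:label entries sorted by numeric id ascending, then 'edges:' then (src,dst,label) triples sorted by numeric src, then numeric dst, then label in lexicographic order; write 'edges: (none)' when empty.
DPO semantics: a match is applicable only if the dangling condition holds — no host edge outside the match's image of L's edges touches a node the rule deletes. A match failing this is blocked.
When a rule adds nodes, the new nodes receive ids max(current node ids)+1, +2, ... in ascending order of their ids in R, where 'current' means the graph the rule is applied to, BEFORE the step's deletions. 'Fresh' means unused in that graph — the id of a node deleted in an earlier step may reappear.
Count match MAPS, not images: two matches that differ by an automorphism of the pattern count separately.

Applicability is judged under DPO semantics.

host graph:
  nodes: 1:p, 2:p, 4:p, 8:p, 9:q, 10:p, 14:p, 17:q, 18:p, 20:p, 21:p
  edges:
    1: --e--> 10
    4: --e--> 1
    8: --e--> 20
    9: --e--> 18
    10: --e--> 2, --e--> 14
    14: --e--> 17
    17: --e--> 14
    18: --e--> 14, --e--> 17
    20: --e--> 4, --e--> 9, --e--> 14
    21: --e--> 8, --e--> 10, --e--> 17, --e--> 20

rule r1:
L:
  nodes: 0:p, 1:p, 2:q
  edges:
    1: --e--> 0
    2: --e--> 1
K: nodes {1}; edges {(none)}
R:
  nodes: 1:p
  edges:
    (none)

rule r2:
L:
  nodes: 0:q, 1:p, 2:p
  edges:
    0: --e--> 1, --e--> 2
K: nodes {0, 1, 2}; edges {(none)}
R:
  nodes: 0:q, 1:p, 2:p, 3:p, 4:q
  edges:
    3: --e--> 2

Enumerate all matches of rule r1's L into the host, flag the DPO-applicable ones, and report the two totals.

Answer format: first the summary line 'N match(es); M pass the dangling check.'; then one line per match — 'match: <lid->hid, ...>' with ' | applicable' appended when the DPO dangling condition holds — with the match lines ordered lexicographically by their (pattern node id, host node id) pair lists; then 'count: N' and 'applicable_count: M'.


1 match(es); 0 pass the dangling check.
match: 0->14, 1->18, 2->9
count: 1
applicable_count: 0


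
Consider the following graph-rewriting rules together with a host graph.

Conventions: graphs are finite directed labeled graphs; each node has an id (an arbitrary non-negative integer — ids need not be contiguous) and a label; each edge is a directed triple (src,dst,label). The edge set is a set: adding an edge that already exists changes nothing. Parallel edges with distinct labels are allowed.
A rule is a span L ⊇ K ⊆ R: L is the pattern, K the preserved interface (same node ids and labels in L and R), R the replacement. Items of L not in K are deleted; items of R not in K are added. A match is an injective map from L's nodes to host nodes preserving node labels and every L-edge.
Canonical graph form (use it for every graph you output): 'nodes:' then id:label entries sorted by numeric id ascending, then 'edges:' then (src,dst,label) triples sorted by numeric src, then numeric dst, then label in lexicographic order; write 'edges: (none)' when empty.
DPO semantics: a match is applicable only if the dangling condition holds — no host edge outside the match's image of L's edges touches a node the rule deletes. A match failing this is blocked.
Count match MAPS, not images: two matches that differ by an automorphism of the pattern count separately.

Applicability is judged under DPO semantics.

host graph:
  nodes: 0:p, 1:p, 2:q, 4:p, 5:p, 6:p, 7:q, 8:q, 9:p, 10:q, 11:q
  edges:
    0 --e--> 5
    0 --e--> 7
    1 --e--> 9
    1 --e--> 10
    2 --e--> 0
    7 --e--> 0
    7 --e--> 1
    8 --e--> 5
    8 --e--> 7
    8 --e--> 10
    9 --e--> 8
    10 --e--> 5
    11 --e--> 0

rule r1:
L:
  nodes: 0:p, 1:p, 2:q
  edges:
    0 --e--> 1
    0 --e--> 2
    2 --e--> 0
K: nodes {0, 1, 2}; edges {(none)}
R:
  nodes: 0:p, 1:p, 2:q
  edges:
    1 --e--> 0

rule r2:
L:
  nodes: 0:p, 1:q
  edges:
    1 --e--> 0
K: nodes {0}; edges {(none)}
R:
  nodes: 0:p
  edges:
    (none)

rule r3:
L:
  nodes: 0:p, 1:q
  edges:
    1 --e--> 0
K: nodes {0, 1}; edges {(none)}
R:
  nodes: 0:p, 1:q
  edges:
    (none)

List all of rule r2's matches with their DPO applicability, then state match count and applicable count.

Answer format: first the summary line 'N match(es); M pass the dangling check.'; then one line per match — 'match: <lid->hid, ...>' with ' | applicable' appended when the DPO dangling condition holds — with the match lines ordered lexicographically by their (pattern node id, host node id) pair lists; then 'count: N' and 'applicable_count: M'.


6 match(es); 2 pass the dangling check.
match: 0->0, 1->2 | applicable
match: 0->0, 1->7
match: 0->0, 1->11 | applicable
match: 0->1, 1->7
match: 0->5, 1->8
match: 0->5, 1->10
count: 6
applicable_count: 2


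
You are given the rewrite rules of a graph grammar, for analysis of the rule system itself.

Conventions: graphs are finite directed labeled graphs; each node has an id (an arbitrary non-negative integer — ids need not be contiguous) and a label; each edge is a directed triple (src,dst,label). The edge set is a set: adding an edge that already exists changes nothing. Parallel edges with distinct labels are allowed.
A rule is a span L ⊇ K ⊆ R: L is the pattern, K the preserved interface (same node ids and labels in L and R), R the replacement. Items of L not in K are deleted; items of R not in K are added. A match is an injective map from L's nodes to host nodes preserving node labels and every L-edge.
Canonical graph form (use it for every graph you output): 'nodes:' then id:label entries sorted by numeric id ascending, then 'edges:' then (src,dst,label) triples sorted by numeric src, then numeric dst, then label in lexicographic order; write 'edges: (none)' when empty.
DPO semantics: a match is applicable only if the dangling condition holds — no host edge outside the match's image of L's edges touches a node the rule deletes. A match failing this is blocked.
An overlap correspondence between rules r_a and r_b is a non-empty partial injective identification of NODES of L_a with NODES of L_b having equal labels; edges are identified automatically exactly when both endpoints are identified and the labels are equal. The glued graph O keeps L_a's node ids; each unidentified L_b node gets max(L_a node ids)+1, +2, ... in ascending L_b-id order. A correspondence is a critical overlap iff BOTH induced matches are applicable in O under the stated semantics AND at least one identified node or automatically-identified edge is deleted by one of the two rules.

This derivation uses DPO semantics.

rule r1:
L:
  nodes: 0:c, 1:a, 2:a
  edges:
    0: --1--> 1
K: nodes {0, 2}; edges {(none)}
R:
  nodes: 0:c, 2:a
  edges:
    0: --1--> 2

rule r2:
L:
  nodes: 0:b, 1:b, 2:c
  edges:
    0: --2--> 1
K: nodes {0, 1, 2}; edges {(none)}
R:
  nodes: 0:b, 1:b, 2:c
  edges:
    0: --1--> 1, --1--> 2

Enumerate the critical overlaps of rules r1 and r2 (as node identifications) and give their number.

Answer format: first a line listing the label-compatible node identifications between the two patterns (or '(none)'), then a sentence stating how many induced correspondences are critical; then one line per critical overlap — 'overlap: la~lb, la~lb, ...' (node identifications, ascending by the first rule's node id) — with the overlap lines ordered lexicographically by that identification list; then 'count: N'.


label-compatible node identifications between L(r1) and L(r2): 0~2
0 of the induced correspondences are critical overlaps of r1 and r2.
count: 0


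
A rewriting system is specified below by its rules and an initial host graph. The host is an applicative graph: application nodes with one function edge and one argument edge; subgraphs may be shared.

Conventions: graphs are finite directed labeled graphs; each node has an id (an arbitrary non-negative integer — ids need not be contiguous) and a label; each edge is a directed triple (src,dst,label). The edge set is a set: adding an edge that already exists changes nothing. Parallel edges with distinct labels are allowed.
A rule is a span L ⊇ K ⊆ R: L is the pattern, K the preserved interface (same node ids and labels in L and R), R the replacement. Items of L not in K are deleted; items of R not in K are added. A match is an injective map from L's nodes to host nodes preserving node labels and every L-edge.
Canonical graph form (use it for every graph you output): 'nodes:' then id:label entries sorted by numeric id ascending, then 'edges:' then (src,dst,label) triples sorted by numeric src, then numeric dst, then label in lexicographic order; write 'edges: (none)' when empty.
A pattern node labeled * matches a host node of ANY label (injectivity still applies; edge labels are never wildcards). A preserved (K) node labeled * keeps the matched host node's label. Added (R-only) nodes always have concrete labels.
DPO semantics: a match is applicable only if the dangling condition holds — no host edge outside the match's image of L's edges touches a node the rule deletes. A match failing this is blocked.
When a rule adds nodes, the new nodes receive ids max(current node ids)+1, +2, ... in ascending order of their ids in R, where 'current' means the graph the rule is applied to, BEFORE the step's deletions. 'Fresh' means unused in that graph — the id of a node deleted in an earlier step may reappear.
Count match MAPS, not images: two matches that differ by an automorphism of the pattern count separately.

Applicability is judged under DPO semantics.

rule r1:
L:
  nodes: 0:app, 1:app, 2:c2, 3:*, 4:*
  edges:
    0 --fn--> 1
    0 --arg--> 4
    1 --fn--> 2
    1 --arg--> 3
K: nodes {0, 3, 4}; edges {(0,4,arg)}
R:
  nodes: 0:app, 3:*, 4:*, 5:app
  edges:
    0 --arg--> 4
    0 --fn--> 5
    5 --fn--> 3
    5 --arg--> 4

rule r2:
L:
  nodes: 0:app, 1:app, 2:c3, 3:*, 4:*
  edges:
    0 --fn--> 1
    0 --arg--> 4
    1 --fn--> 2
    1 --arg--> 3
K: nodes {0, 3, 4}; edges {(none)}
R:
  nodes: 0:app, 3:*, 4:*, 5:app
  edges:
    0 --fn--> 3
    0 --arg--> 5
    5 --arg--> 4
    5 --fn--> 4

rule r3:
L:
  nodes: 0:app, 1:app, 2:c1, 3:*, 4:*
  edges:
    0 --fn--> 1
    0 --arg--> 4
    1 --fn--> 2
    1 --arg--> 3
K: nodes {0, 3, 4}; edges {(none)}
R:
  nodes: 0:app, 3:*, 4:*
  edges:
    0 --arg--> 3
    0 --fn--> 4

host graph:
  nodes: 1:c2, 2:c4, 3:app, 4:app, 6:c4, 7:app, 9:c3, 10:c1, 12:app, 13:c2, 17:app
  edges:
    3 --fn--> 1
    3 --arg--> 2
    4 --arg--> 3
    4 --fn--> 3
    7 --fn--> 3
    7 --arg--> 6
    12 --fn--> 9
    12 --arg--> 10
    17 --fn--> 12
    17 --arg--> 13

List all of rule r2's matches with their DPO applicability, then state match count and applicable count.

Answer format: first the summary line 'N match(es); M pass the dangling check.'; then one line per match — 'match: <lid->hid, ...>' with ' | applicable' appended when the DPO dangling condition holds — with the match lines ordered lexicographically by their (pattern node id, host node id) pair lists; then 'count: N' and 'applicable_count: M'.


1 match(es); 1 pass the dangling check.
match: 0->17, 1->12, 2->9, 3->10, 4->13 | applicable
count: 1
applicable_count: 1


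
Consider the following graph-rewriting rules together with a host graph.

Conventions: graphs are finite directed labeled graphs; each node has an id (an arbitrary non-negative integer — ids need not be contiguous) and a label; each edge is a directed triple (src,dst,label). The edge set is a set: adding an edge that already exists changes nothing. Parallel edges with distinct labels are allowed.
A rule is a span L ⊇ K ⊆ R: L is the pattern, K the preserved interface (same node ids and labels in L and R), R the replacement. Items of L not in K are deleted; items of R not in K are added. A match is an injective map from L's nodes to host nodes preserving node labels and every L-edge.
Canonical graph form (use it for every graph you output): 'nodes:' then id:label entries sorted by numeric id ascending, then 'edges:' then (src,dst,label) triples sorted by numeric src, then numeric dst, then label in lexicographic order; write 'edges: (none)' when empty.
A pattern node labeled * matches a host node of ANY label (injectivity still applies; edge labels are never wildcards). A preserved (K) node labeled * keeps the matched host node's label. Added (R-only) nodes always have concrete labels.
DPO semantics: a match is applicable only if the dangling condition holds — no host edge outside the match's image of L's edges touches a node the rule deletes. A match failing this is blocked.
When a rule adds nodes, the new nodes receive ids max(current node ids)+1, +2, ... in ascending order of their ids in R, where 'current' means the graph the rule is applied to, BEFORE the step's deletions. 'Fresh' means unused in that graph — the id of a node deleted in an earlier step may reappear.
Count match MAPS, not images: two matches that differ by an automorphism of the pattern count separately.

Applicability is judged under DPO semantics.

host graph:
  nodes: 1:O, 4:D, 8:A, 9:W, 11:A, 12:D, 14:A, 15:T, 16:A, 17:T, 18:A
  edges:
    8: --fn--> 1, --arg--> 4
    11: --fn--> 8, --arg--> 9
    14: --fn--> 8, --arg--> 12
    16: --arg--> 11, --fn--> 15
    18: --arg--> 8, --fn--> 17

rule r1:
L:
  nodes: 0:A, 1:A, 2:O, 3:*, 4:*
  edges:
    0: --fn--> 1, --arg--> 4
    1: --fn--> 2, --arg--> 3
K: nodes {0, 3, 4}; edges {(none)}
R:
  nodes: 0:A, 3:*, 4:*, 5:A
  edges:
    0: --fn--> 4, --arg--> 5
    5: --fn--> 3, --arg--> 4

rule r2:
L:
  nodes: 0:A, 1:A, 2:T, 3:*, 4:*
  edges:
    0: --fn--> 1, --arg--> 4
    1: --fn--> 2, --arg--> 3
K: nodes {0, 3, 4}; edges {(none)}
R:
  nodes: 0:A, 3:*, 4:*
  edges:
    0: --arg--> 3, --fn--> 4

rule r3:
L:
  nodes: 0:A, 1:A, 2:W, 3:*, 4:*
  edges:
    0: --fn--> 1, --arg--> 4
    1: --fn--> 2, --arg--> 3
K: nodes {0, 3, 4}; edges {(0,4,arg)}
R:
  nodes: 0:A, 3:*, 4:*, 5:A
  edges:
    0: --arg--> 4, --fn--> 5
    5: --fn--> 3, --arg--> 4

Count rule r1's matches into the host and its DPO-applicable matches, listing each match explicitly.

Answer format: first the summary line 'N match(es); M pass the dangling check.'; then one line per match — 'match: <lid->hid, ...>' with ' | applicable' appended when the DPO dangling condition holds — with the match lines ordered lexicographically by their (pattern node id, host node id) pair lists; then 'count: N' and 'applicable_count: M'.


2 match(es); 0 pass the dangling check.
match: 0->11, 1->8, 2->1, 3->4, 4->9
match: 0->14, 1->8, 2->1, 3->4, 4->12
count: 2
applicable_count: 0


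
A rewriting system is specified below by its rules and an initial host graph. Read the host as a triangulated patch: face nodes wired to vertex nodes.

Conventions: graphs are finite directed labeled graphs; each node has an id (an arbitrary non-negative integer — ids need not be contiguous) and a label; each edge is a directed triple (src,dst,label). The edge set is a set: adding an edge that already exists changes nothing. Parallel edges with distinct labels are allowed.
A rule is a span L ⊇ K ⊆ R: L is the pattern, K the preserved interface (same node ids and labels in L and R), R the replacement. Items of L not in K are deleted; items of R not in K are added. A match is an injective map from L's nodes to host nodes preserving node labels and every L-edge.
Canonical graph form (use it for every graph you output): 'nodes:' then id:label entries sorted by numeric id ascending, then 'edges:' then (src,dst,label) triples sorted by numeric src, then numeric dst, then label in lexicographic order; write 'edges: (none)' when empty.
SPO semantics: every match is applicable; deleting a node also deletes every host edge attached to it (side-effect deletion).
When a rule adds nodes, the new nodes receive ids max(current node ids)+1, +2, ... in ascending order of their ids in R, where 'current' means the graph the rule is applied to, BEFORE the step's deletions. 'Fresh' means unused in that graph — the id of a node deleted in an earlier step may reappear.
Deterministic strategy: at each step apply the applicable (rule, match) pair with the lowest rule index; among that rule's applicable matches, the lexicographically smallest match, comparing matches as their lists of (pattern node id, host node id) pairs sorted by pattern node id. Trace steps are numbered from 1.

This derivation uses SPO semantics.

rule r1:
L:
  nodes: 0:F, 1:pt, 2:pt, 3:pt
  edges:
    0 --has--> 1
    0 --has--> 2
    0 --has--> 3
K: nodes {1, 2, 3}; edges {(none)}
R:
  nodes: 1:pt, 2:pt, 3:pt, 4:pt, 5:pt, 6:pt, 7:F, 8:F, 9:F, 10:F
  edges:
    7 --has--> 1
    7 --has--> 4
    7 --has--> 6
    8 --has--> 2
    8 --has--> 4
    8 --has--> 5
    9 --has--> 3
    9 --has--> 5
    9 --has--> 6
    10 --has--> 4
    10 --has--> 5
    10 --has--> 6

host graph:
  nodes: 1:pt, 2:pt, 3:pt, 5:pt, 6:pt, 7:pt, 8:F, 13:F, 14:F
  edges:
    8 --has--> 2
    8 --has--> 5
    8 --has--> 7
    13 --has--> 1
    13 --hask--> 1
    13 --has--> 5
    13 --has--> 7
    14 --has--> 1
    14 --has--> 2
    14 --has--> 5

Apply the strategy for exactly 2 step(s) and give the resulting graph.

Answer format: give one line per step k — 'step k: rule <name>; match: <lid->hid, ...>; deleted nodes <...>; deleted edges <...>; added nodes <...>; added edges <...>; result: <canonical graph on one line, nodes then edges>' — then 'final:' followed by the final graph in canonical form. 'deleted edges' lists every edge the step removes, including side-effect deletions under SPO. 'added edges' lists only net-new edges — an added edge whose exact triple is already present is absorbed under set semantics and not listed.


step 1: rule r1; match: 0->8, 1->2, 2->5, 3->7; deleted nodes 8; deleted edges (8,2,has); (8,5,has); (8,7,has); added nodes 15, 16, 17, 18, 19, 20, 21; added edges (18,2,has); (18,15,has); (18,17,has); (19,5,has); (19,15,has); (19,16,has); (20,7,has); (20,16,has); (20,17,has); (21,15,has); (21,16,has); (21,17,has); result: nodes: 1:pt, 2:pt, 3:pt, 5:pt, 6:pt, 7:pt, 13:F, 14:F, 15:pt, 16:pt, 17:pt, 18:F, 19:F, 20:F, 21:F edges: (13,1,has); (13,1,hask); (13,5,has); (13,7,has); (14,1,has); (14,2,has); (14,5,has); (18,2,has); (18,15,has); (18,17,has); (19,5,has); (19,15,has); (19,16,has); (20,7,has); (20,16,has); (20,17,has); (21,15,has); (21,16,has); (21,17,has)
step 2: rule r1; match: 0->13, 1->1, 2->5, 3->7; deleted nodes 13; deleted edges (13,1,has); (13,1,hask); (13,5,has); (13,7,has); added nodes 22, 23, 24, 25, 26, 27, 28; added edges (25,1,has); (25,22,has); (25,24,has); (26,5,has); (26,22,has); (26,23,has); (27,7,has); (27,23,has); (27,24,has); (28,22,has); (28,23,has); (28,24,has); result: nodes: 1:pt, 2:pt, 3:pt, 5:pt, 6:pt, 7:pt, 14:F, 15:pt, 16:pt, 17:pt, 18:F, 19:F, 20:F, 21:F, 22:pt, 23:pt, 24:pt, 25:F, 26:F, 27:F, 28:F edges: (14,1,has); (14,2,has); (14,5,has); (18,2,has); (18,15,has); (18,17,has); (19,5,has); (19,15,has); (19,16,has); (20,7,has); (20,16,has); (20,17,has); (21,15,has); (21,16,has); (21,17,has); (25,1,has); (25,22,has); (25,24,has); (26,5,has); (26,22,has); (26,23,has); (27,7,has); (27,23,has); (27,24,has); (28,22,has); (28,23,has); (28,24,has)
final:
nodes: 1:pt, 2:pt, 3:pt, 5:pt, 6:pt, 7:pt, 14:F, 15:pt, 16:pt, 17:pt, 18:F, 19:F, 20:F, 21:F, 22:pt, 23:pt, 24:pt, 25:F, 26:F, 27:F, 28:F
edges: (14,1,has); (14,2,has); (14,5,has); (18,2,has); (18,15,has); (18,17,has); (19,5,has); (19,15,has); (19,16,has); (20,7,has); (20,16,has); (20,17,has); (21,15,has); (21,16,has); (21,17,has); (25,1,has); (25,22,has); (25,24,has); (26,5,has); (26,22,has); (26,23,has); (27,7,has); (27,23,has); (27,24,has); (28,22,has); (28,23,has); (28,24,has)


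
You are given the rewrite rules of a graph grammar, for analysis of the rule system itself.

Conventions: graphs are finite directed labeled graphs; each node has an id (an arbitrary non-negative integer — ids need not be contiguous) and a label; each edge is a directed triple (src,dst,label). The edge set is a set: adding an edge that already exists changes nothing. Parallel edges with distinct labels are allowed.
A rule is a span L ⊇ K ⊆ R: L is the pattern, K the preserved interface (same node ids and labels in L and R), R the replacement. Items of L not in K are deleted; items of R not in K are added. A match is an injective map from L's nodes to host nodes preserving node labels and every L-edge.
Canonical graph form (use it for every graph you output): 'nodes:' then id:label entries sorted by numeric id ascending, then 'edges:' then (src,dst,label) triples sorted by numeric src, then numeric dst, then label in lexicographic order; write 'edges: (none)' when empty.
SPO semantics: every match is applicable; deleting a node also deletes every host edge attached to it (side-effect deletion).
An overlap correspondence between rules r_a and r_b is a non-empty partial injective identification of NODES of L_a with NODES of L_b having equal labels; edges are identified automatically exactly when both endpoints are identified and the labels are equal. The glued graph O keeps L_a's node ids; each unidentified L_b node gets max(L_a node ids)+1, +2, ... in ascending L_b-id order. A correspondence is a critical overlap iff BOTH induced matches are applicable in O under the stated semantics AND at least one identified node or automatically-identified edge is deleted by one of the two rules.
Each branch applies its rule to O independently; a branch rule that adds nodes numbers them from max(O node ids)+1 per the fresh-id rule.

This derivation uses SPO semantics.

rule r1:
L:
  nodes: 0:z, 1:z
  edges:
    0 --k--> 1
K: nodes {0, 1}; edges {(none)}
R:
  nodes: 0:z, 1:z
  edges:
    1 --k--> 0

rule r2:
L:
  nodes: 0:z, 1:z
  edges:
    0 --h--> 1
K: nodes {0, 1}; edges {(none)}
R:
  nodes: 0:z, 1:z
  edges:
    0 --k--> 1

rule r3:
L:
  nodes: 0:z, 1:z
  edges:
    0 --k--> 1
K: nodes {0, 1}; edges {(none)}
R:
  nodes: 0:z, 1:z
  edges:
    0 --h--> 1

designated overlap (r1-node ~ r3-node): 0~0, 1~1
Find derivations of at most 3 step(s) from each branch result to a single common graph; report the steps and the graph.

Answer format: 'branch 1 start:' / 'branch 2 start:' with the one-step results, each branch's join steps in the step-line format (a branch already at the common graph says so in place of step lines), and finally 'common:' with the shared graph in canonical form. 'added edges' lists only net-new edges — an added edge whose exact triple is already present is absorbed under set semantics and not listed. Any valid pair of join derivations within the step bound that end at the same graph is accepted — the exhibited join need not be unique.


branch 1 start:
nodes: 0:z, 1:z
edges: (1,0,k)
branch 2 start:
nodes: 0:z, 1:z
edges: (0,1,h)
branch 1 step 1: rule r1; match: 0->1, 1->0; deleted nodes (none); deleted edges (1,0,k); added nodes (none); added edges (0,1,k); result: nodes: 0:z, 1:z edges: (0,1,k)
branch 2 step 1: rule r2; match: 0->0, 1->1; deleted nodes (none); deleted edges (0,1,h); added nodes (none); added edges (0,1,k); result: nodes: 0:z, 1:z edges: (0,1,k)
common:
nodes: 0:z, 1:z
edges: (0,1,k)


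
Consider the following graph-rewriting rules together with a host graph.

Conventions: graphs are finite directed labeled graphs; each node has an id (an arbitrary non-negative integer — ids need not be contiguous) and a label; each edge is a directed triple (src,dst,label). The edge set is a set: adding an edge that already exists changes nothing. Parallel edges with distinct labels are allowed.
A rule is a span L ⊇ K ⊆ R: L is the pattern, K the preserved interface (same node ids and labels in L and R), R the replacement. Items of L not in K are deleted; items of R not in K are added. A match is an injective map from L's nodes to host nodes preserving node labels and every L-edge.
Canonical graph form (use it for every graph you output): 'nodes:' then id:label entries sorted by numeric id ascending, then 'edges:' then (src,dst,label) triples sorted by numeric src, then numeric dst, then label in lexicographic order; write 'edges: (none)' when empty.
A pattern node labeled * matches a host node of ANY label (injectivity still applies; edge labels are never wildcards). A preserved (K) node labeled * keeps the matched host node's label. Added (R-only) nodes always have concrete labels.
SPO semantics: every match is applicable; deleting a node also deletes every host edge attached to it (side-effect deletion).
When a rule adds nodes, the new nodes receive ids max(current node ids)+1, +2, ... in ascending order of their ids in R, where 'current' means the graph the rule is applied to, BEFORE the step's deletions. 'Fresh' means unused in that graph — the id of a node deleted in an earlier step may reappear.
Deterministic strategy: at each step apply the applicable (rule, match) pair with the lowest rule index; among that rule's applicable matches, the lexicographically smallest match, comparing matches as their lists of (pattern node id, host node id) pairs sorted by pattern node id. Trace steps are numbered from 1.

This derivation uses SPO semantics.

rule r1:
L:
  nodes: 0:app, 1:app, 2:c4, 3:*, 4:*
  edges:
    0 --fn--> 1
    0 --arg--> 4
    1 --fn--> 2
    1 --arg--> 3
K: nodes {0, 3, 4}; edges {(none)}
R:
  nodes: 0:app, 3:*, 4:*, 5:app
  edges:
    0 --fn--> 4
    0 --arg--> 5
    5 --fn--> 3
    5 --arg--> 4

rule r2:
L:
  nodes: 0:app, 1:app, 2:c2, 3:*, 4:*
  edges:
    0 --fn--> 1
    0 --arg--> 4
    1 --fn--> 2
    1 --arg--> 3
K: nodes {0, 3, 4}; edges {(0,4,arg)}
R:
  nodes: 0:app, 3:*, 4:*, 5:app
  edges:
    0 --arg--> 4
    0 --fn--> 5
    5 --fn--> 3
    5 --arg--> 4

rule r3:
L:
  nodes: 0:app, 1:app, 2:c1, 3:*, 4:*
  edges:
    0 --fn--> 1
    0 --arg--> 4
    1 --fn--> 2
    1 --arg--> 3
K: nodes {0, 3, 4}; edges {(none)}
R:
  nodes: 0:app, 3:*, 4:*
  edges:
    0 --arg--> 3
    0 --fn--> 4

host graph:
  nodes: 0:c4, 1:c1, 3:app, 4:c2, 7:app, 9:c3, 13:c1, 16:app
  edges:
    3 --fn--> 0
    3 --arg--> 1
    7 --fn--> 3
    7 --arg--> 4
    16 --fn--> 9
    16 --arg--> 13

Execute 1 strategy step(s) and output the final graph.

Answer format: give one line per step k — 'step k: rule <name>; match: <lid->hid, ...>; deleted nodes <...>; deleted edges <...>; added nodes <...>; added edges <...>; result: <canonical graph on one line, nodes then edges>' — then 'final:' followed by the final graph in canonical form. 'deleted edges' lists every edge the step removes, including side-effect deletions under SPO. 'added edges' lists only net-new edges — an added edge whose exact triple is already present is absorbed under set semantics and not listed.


step 1: rule r1; match: 0->7, 1->3, 2->0, 3->1, 4->4; deleted nodes 0, 3; deleted edges (3,0,fn); (3,1,arg); (7,3,fn); (7,4,arg); added nodes 17; added edges (7,4,fn); (7,17,arg); (17,1,fn); (17,4,arg); result: nodes: 1:c1, 4:c2, 7:app, 9:c3, 13:c1, 16:app, 17:app edges: (7,4,fn); (7,17,arg); (16,9,fn); (16,13,arg); (17,1,fn); (17,4,arg)
final:
nodes: 1:c1, 4:c2, 7:app, 9:c3, 13:c1, 16:app, 17:app
edges: (7,4,fn); (7,17,arg); (16,9,fn); (16,13,arg); (17,1,fn); (17,4,arg)


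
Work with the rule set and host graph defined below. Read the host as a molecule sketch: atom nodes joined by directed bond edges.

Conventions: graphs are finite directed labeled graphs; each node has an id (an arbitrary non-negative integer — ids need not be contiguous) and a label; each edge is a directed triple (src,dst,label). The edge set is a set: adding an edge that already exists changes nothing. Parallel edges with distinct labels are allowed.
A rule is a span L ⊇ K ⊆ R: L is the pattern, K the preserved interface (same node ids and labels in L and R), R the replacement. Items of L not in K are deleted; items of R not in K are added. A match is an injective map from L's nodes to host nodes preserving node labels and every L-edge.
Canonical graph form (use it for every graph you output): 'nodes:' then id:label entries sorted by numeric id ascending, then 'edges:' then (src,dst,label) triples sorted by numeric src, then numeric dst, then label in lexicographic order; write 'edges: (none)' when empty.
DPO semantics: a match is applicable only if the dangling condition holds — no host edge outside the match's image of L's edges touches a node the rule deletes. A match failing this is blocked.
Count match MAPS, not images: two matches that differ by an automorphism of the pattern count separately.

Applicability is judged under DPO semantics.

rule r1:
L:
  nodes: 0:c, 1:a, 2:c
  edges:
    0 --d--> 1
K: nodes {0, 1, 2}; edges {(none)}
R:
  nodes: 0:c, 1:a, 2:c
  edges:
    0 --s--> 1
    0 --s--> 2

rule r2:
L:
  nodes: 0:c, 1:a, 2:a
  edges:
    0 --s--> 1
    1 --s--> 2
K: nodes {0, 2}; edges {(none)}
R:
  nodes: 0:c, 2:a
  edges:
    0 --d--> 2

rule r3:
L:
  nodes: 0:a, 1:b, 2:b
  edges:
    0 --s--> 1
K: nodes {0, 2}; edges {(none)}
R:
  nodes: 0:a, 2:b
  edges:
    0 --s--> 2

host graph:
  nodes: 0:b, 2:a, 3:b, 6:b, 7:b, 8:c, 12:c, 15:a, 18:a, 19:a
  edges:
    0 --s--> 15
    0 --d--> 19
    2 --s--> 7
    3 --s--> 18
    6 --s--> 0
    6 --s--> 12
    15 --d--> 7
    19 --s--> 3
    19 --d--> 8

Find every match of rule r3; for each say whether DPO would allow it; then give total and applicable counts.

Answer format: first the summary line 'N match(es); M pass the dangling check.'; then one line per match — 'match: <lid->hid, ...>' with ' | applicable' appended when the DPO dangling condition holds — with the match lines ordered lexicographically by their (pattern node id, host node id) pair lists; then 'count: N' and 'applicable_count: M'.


6 match(es); 0 pass the dangling check.
match: 0->2, 1->7, 2->0
match: 0->2, 1->7, 2->3
match: 0->2, 1->7, 2->6
match: 0->19, 1->3, 2->0
match: 0->19, 1->3, 2->6
match: 0->19, 1->3, 2->7
count: 6
applicable_count: 0


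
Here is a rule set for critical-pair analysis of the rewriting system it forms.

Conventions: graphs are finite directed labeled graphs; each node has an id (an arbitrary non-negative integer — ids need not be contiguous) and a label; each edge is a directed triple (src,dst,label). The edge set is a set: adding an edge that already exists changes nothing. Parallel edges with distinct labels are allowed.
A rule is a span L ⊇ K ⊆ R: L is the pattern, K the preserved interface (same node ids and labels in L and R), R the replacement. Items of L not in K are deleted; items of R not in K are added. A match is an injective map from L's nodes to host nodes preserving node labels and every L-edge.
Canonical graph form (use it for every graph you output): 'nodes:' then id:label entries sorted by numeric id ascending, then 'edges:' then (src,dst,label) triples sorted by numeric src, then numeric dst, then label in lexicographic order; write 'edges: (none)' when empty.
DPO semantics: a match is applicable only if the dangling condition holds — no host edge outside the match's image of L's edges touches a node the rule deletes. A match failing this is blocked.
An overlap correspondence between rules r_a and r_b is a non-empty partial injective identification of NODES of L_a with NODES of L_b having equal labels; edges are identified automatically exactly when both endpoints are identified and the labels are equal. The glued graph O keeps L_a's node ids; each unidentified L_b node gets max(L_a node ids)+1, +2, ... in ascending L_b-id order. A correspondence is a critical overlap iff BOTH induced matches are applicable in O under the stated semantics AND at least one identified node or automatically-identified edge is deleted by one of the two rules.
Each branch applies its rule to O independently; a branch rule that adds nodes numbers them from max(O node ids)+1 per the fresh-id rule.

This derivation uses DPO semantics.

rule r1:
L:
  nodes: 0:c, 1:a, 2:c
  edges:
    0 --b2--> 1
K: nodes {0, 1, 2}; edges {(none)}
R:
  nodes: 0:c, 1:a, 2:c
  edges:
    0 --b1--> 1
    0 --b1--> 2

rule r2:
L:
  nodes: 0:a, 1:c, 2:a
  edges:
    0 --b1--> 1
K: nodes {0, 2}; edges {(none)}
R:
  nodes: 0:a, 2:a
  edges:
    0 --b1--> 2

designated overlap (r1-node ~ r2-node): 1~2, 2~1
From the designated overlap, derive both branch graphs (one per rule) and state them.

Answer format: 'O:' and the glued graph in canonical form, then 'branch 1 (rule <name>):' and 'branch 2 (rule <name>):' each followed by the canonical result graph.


O:
nodes: 0:c, 1:a, 2:c, 3:a
edges: (0,1,b2); (3,2,b1)
branch 1 (rule r1):
nodes: 0:c, 1:a, 2:c, 3:a
edges: (0,1,b1); (0,2,b1); (3,2,b1)
branch 2 (rule r2):
nodes: 0:c, 1:a, 3:a
edges: (0,1,b2); (3,1,b1)


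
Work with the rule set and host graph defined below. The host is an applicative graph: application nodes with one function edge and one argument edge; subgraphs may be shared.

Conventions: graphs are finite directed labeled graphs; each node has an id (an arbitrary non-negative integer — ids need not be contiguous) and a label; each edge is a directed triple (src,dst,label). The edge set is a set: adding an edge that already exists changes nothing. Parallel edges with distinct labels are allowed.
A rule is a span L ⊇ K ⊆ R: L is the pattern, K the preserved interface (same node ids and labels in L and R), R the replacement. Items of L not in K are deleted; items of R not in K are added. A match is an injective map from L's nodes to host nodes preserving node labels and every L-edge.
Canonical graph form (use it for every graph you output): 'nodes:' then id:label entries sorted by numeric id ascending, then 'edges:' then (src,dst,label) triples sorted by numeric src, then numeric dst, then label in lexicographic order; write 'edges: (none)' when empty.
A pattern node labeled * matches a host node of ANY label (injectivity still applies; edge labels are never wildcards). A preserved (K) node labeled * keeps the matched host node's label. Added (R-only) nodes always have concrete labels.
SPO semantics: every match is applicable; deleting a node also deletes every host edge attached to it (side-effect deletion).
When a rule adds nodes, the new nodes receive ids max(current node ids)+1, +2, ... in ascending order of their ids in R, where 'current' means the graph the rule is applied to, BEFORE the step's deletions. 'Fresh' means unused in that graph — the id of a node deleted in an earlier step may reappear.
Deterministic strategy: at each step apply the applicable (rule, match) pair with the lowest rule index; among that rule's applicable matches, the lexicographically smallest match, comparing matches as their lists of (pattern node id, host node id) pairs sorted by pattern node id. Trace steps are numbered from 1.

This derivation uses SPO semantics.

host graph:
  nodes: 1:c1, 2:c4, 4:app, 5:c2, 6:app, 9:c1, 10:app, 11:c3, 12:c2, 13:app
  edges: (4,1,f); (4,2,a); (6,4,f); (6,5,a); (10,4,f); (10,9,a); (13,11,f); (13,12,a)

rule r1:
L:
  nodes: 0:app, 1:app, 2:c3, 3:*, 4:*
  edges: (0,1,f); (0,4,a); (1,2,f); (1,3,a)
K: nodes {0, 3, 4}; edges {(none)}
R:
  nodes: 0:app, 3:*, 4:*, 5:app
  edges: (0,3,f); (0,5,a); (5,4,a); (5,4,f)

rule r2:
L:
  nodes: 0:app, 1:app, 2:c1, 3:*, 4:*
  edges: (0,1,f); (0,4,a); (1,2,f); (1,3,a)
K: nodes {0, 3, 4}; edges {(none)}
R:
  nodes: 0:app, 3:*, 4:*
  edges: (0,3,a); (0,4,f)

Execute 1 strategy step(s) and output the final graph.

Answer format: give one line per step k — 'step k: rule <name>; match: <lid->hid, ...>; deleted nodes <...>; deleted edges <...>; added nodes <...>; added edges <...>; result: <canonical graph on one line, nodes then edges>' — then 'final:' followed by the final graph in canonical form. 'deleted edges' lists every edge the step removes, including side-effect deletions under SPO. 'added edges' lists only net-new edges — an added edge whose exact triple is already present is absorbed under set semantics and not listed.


step 1: rule r2; match: 0->6, 1->4, 2->1, 3->2, 4->5; deleted nodes 1, 4; deleted edges (4,1,f); (4,2,a); (6,4,f); (6,5,a); (10,4,f); added nodes (none); added edges (6,2,a); (6,5,f); result: nodes: 2:c4, 5:c2, 6:app, 9:c1, 10:app, 11:c3, 12:c2, 13:app edges: (6,2,a); (6,5,f); (10,9,a); (13,11,f); (13,12,a)
final:
nodes: 2:c4, 5:c2, 6:app, 9:c1, 10:app, 11:c3, 12:c2, 13:app
edges: (6,2,a); (6,5,f); (10,9,a); (13,11,f); (13,12,a)


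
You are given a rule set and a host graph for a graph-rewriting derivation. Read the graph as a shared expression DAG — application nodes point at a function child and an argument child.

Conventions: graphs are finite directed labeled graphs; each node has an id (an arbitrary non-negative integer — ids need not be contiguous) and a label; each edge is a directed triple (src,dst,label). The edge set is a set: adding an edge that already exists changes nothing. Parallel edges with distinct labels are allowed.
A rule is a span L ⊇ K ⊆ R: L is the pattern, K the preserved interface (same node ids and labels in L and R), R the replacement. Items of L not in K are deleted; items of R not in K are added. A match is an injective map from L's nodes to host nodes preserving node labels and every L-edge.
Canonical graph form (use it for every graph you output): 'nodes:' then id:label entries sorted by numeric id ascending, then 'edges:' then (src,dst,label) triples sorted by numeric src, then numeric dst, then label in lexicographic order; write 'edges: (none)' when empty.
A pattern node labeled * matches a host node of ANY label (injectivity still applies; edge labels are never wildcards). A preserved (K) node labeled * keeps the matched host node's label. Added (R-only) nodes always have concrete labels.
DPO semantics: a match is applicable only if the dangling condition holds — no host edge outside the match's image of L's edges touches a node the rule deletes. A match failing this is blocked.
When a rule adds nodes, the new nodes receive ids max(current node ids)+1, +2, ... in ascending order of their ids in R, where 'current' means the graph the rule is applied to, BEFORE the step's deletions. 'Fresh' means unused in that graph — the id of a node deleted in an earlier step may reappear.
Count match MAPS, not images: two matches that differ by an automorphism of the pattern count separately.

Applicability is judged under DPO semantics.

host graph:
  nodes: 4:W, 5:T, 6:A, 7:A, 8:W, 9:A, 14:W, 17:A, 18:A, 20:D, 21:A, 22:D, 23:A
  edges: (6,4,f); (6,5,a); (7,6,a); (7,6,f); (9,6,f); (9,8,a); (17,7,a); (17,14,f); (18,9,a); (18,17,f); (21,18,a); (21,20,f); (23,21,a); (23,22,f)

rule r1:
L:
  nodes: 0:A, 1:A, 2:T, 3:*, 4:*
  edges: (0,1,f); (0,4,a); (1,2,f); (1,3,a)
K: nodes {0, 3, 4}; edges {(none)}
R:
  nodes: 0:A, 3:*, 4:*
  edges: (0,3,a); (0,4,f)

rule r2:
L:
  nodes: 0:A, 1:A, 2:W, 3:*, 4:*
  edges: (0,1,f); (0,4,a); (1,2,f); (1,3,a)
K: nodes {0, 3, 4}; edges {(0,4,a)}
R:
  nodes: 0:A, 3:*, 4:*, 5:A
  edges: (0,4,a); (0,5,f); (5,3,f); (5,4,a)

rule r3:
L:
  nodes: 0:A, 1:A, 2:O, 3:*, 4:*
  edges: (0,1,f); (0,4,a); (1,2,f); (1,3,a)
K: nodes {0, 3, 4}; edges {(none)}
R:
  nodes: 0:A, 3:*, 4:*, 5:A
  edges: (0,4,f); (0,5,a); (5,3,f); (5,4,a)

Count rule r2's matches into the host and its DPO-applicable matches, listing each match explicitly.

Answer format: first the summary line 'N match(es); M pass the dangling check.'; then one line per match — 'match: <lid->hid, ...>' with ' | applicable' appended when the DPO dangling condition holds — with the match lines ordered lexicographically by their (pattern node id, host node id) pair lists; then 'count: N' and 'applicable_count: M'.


2 match(es); 1 pass the dangling check.
match: 0->9, 1->6, 2->4, 3->5, 4->8
match: 0->18, 1->17, 2->14, 3->7, 4->9 | applicable
count: 2
applicable_count: 1
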